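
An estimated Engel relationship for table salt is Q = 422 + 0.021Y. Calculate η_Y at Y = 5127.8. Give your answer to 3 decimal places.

0.203

At Y = 5127.8: Q = 529.684.
dQ/dY = 0.021.
η = (dQ/dY)·(Y/Q) = 0.021 × (5127.8/529.684) = 0.203.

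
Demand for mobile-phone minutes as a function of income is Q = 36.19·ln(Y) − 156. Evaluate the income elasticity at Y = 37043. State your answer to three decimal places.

0.161

At Y = 37043: Q = 224.713.
dQ/dY = 36.19/Y = 0.000976973 at this income.
η = (dQ/dY)·(Y/Q) = 0.000976973 × (37043/224.713) = 0.161.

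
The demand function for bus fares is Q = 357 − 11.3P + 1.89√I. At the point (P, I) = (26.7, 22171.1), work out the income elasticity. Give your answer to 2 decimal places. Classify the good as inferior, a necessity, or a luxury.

0.42 (necessity)

At P = 26.7, I = 22171.1: Q = 336.710.
Holding P constant, ∂Q/∂I = 1.89/(2√I) = 0.00634656.
η_I = (∂Q/∂I)·(I/Q) = 0.00634656 × (22171.1/336.710) = 0.42.
Since 0 < η < 1, this is a necessity.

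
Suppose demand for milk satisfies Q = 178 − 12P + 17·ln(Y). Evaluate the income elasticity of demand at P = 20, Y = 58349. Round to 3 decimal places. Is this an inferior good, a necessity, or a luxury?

0.136 (necessity)

At P = 20, Y = 58349: Q = 124.561.
Holding P constant, ∂Q/∂Y = 17/Y = 0.00029135.
η_Y = (∂Q/∂Y)·(Y/Q) = 0.00029135 × (58349/124.561) = 0.136.
Since 0 < η < 1, this is a necessity.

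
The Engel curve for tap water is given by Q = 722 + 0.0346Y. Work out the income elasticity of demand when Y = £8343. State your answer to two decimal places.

At Y = 8343: Q = 1010.668.
dQ/dY = 0.0346.
η = (dQ/dY)·(Y/Q) = 0.0346 × (8343/1010.668) = 0.29.

0.29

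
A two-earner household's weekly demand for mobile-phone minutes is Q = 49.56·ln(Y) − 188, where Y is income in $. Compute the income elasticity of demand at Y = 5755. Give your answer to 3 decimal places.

At Y = 5755: Q = 241.082.
dQ/dY = 49.56/Y = 0.00861164 at this income.
η = (dQ/dY)·(Y/Q) = 0.00861164 × (5755/241.082) = 0.206.

0.206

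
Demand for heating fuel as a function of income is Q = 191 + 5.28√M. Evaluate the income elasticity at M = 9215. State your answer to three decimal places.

At M = 9215: Q = 697.852.
dQ/dM = 5.28/(2√M) = 0.0275015 at this income.
η = (dQ/dM)·(M/Q) = 0.0275015 × (9215/697.852) = 0.363.

0.363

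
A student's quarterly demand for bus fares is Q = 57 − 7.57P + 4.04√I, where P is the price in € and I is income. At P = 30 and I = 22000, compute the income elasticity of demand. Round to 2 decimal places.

0.70

At P = 30, I = 22000: Q = 429.129.
Holding P constant, ∂Q/∂I = 4.04/(2√I) = 0.0136188.
η_I = (∂Q/∂I)·(I/Q) = 0.0136188 × (22000/429.129) = 0.70.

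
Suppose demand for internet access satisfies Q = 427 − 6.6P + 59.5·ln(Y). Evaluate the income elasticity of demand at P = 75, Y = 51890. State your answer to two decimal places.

At P = 75, Y = 51890: Q = 577.984.
Holding P constant, ∂Q/∂Y = 59.5/Y = 0.00114666.
η_Y = (∂Q/∂Y)·(Y/Q) = 0.00114666 × (51890/577.984) = 0.10.

0.10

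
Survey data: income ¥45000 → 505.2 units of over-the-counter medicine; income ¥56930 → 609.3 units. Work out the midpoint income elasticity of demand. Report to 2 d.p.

ΔQ = 609.3 − 505.2 = 104.1; midpoint Q̄ = (505.2 + 609.3)/2 = 557.25.
ΔI = 56930 − 45000 = 11930; midpoint Ī = (45000 + 56930)/2 = 50965.
η = (ΔQ/Q̄) ÷ (ΔI/Ī) = (104.1/557.25) ÷ (11930/50965) = 0.80.

0.80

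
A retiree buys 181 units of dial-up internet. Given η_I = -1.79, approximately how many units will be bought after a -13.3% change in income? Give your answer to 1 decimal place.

224.1

%ΔQ ≈ η × %ΔI = -1.79 × (-13.3%) = 23.807%.
New Q ≈ 181 × (1 + 0.23807) = 224.1.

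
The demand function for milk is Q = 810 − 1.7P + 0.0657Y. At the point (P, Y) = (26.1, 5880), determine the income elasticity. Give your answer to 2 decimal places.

0.34

At P = 26.1, Y = 5880: Q = 1151.946.
Holding P constant, ∂Q/∂Y = 0.0657.
η_Y = (∂Q/∂Y)·(Y/Q) = 0.0657 × (5880/1151.946) = 0.34.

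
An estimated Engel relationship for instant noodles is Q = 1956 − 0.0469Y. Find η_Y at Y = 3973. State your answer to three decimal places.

-0.105

At Y = 3973: Q = 1769.666.
dQ/dY = −0.0469.
η = (dQ/dY)·(Y/Q) = -0.0469 × (3973/1769.666) = -0.105.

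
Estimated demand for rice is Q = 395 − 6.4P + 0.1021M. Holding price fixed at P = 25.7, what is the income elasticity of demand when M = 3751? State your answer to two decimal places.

At P = 25.7, M = 3751: Q = 613.497.
Holding P constant, ∂Q/∂M = 0.1021.
η_M = (∂Q/∂M)·(M/Q) = 0.1021 × (3751/613.497) = 0.62.

0.62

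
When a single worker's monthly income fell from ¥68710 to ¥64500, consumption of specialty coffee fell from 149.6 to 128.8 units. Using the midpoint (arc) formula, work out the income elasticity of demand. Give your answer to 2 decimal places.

2.36

ΔQ = 128.8 − 149.6 = -20.8; midpoint Q̄ = (149.6 + 128.8)/2 = 139.2.
ΔI = 64500 − 68710 = -4210; midpoint Ī = (68710 + 64500)/2 = 66605.
η = (ΔQ/Q̄) ÷ (ΔI/Ī) = (-20.8/139.2) ÷ (-4210/66605) = 2.36.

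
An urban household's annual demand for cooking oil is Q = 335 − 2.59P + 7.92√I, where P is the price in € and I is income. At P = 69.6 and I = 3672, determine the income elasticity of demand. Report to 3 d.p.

0.378

At P = 69.6, I = 3672: Q = 634.664.
Holding P constant, ∂Q/∂I = 7.92/(2√I) = 0.0653497.
η_I = (∂Q/∂I)·(I/Q) = 0.0653497 × (3672/634.664) = 0.378.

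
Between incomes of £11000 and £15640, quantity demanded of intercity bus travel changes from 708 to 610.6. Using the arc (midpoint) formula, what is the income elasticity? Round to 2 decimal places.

-0.42

ΔQ = 610.6 − 708 = -97.4; midpoint Q̄ = (708 + 610.6)/2 = 659.3.
ΔI = 15640 − 11000 = 4640; midpoint Ī = (11000 + 15640)/2 = 13320.
η = (ΔQ/Q̄) ÷ (ΔI/Ī) = (-97.4/659.3) ÷ (4640/13320) = -0.42.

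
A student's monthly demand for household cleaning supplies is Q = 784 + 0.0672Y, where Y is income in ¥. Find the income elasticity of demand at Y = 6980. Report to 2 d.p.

0.37

At Y = 6980: Q = 1253.056.
dQ/dY = 0.0672.
η = (dQ/dY)·(Y/Q) = 0.0672 × (6980/1253.056) = 0.37.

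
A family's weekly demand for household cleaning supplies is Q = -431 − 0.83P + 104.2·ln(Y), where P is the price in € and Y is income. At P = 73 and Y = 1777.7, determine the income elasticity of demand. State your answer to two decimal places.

At P = 73, Y = 1777.7: Q = 288.146.
Holding P constant, ∂Q/∂Y = 104.2/Y = 0.0586151.
η_Y = (∂Q/∂Y)·(Y/Q) = 0.0586151 × (1777.7/288.146) = 0.36.

0.36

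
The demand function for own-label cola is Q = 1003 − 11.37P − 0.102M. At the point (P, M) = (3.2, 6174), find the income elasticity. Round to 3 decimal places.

At P = 3.2, M = 6174: Q = 336.868.
Holding P constant, ∂Q/∂M = −0.102.
η_M = (∂Q/∂M)·(M/Q) = -0.102 × (6174/336.868) = -1.869.

-1.869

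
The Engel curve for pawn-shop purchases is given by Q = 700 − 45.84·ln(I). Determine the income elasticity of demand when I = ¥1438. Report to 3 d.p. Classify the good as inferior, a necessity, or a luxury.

-0.125 (inferior good)

At I = 1438: Q = 366.697.
dQ/dI = -45.84/I = -0.0318776 at this income.
η = (dQ/dI)·(I/Q) = -0.0318776 × (1438/366.697) = -0.125.
Since η < 0, the good is an inferior good.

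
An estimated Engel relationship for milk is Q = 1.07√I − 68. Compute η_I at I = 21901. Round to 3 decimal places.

0.876

At I = 21901: Q = 90.349.
dQ/dI = 1.07/(2√I) = 0.00361511 at this income.
η = (dQ/dI)·(I/Q) = 0.00361511 × (21901/90.349) = 0.876.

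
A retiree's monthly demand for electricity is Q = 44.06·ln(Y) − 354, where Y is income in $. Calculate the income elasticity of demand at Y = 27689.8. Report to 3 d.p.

0.456

At Y = 27689.8: Q = 96.682.
dQ/dY = 44.06/Y = 0.0015912 at this income.
η = (dQ/dY)·(Y/Q) = 0.0015912 × (27689.8/96.682) = 0.456.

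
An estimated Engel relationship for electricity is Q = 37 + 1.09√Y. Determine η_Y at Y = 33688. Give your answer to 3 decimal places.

0.422

At Y = 33688: Q = 237.062.
dQ/dY = 1.09/(2√Y) = 0.00296933 at this income.
η = (dQ/dY)·(Y/Q) = 0.00296933 × (33688/237.062) = 0.422.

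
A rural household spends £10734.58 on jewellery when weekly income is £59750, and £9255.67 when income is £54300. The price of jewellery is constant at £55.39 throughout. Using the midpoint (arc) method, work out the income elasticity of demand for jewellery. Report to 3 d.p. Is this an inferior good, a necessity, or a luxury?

With a constant price, Q₁ = 10734.58/55.39 = 193.800 and Q₂ = 9255.67/55.39 = 167.100 (equivalently, work directly with expenditure since P cancels).
Midpoint %ΔQ = (9255.67 − 10734.58)/9995.13 = -0.14796; midpoint %ΔI = (54300 − 59750)/57025 = -0.09557.
η = -0.14796 / -0.09557 = 1.548.
η > 1 ⇒ luxury.

1.548 (luxury)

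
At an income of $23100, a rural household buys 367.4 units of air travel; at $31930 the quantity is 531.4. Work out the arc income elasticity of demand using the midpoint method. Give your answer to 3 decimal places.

ΔQ = 531.4 − 367.4 = 164; midpoint Q̄ = (367.4 + 531.4)/2 = 449.4.
ΔI = 31930 − 23100 = 8830; midpoint Ī = (23100 + 31930)/2 = 27515.
η = (ΔQ/Q̄) ÷ (ΔI/Ī) = (164/449.4) ÷ (8830/27515) = 1.137.

1.137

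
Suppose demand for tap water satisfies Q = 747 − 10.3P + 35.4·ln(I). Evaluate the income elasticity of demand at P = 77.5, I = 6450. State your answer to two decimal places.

At P = 77.5, I = 6450: Q = 259.273.
Holding P constant, ∂Q/∂I = 35.4/I = 0.00548837.
η_I = (∂Q/∂I)·(I/Q) = 0.00548837 × (6450/259.273) = 0.14.

0.14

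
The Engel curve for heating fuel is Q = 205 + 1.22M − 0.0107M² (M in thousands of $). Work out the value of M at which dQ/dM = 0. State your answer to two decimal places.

dQ/dM = 1.22 − 0.0214M.
The good is inferior where dQ/dM < 0. Setting dQ/dM = 0 gives M = 1.22 / 0.0214 = 57.01.

57.01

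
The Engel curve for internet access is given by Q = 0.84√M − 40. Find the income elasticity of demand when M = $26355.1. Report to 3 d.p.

0.708

At M = 26355.1: Q = 96.368.
dQ/dM = 0.84/(2√M) = 0.00258712 at this income.
η = (dQ/dM)·(M/Q) = 0.00258712 × (26355.1/96.368) = 0.708.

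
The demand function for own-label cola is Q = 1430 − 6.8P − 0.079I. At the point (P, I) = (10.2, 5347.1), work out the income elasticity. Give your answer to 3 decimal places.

At P = 10.2, I = 5347.1: Q = 938.219.
Holding P constant, ∂Q/∂I = −0.079.
η_I = (∂Q/∂I)·(I/Q) = -0.079 × (5347.1/938.219) = -0.450.

-0.450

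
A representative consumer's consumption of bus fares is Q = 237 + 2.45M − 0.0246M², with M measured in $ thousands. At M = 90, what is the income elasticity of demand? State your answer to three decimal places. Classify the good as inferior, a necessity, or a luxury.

At M = 90: Q = 258.2400.
dQ/dM = 2.45 − 0.0492M = -1.97800.
η = (dQ/dM)·(M/Q) = -1.97800 × (90/258.2400) = -0.689.
η < 0 ⇒ inferior good.

-0.689 (inferior good)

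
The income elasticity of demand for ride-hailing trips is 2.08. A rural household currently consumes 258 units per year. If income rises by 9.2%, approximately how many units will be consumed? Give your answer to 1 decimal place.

%ΔQ ≈ η × %ΔI = 2.08 × 9.2% = 19.136%.
New Q ≈ 258 × (1 + 0.19136) = 307.4.

307.4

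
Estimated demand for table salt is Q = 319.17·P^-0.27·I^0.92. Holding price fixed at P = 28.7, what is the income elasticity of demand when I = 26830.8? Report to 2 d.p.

0.92

For a multiplicative demand Q = A·P^α·I^β, the income elasticity is β everywhere.
Here β = 0.92, so η = 0.92.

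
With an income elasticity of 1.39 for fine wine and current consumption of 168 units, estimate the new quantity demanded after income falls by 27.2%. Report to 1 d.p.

104.5

%ΔQ ≈ η × %ΔI = 1.39 × (-27.2%) = -37.808%.
New Q ≈ 168 × (1 − 0.37808) = 104.5.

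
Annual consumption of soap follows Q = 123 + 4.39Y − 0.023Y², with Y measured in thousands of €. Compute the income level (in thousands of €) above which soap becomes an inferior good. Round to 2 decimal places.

dQ/dY = 4.39 − 0.046Y.
The good is inferior where dQ/dY < 0. Setting dQ/dY = 0 gives Y = 4.39 / 0.046 = 95.43.

95.43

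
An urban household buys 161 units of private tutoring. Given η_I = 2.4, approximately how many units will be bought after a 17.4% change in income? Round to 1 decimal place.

228.2

%ΔQ ≈ η × %ΔI = 2.4 × 17.4% = 41.76%.
New Q ≈ 161 × (1 + 0.4176) = 228.2.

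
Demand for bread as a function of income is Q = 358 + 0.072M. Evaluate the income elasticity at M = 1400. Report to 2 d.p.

0.22

At M = 1400: Q = 458.800.
dQ/dM = 0.072.
η = (dQ/dM)·(M/Q) = 0.072 × (1400/458.800) = 0.22.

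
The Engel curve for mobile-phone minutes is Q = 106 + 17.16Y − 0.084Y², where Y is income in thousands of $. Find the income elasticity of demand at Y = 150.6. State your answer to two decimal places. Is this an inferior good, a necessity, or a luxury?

At Y = 150.6: Q = 785.1458.
dQ/dY = 17.16 − 0.168Y = -8.14080.
η = (dQ/dY)·(Y/Q) = -8.14080 × (150.6/785.1458) = -1.56.
η < 0 ⇒ inferior good.

-1.56 (inferior good)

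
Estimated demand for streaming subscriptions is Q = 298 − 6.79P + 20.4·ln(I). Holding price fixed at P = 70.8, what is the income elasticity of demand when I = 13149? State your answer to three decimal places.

At P = 70.8, I = 13149: Q = 10.744.
Holding P constant, ∂Q/∂I = 20.4/I = 0.00155145.
η_I = (∂Q/∂I)·(I/Q) = 0.00155145 × (13149/10.744) = 1.899.

1.899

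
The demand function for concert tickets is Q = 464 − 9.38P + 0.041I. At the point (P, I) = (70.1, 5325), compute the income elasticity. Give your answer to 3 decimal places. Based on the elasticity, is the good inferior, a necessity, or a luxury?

At P = 70.1, I = 5325: Q = 24.787.
Holding P constant, ∂Q/∂I = 0.041.
η_I = (∂Q/∂I)·(I/Q) = 0.041 × (5325/24.787) = 8.808.
Since η > 1, this is a luxury.

8.808 (luxury)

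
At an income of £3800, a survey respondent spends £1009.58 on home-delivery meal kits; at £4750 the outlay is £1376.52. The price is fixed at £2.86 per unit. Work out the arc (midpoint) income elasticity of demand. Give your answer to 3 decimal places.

1.384

With a constant price, Q₁ = 1009.58/2.86 = 353.000 and Q₂ = 1376.52/2.86 = 481.301 (equivalently, work directly with expenditure since P cancels).
Midpoint %ΔQ = (1376.52 − 1009.58)/1193.05 = 0.30756; midpoint %ΔI = (4750 − 3800)/4275 = 0.22222.
η = 0.30756 / 0.22222 = 1.384.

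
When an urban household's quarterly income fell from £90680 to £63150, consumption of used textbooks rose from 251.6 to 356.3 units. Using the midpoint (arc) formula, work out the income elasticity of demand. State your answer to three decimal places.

ΔQ = 356.3 − 251.6 = 104.7; midpoint Q̄ = (251.6 + 356.3)/2 = 303.95.
ΔI = 63150 − 90680 = -27530; midpoint Ī = (90680 + 63150)/2 = 76915.
η = (ΔQ/Q̄) ÷ (ΔI/Ī) = (104.7/303.95) ÷ (-27530/76915) = -0.962.

-0.962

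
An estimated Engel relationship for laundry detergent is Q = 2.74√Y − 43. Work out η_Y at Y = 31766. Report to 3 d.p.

0.548

At Y = 31766: Q = 445.351.
dQ/dY = 2.74/(2√Y) = 0.00768669 at this income.
η = (dQ/dY)·(Y/Q) = 0.00768669 × (31766/445.351) = 0.548.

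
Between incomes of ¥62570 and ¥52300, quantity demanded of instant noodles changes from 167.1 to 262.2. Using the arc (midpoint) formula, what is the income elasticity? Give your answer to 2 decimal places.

-2.48

ΔQ = 262.2 − 167.1 = 95.1; midpoint Q̄ = (167.1 + 262.2)/2 = 214.65.
ΔI = 52300 − 62570 = -10270; midpoint Ī = (62570 + 52300)/2 = 57435.
η = (ΔQ/Q̄) ÷ (ΔI/Ī) = (95.1/214.65) ÷ (-10270/57435) = -2.48.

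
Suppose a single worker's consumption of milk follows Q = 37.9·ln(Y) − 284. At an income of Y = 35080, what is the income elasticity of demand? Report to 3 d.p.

At Y = 35080: Q = 112.638.
dQ/dY = 37.9/Y = 0.00108039 at this income.
η = (dQ/dY)·(Y/Q) = 0.00108039 × (35080/112.638) = 0.336.

0.336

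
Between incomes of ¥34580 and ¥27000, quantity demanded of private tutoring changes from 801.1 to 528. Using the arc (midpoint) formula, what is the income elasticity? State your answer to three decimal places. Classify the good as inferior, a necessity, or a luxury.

1.669 (luxury)

ΔQ = 528 − 801.1 = -273.1; midpoint Q̄ = (801.1 + 528)/2 = 664.55.
ΔI = 27000 − 34580 = -7580; midpoint Ī = (34580 + 27000)/2 = 30790.
η = (ΔQ/Q̄) ÷ (ΔI/Ī) = (-273.1/664.55) ÷ (-7580/30790) = 1.669.
η > 1 ⇒ luxury.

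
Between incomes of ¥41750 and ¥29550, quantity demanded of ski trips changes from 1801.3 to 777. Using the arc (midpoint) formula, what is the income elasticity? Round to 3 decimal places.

ΔQ = 777 − 1801.3 = -1024.3; midpoint Q̄ = (1801.3 + 777)/2 = 1289.15.
ΔI = 29550 − 41750 = -12200; midpoint Ī = (41750 + 29550)/2 = 35650.
η = (ΔQ/Q̄) ÷ (ΔI/Ī) = (-1024.3/1289.15) ÷ (-12200/35650) = 2.322.

2.322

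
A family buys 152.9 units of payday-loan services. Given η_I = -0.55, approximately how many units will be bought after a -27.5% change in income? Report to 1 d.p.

176.0

%ΔQ ≈ η × %ΔI = -0.55 × (-27.5%) = 15.125%.
New Q ≈ 152.9 × (1 + 0.15125) = 176.0.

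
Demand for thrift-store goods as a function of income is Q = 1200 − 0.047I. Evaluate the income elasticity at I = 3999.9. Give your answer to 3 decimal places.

At I = 3999.9: Q = 1012.005.
dQ/dI = −0.047.
η = (dQ/dI)·(I/Q) = -0.047 × (3999.9/1012.005) = -0.186.

-0.186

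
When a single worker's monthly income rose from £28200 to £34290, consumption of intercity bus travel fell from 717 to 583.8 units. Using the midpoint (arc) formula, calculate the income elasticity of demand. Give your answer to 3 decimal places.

-1.051

ΔQ = 583.8 − 717 = -133.2; midpoint Q̄ = (717 + 583.8)/2 = 650.4.
ΔI = 34290 − 28200 = 6090; midpoint Ī = (28200 + 34290)/2 = 31245.
η = (ΔQ/Q̄) ÷ (ΔI/Ī) = (-133.2/650.4) ÷ (6090/31245) = -1.051.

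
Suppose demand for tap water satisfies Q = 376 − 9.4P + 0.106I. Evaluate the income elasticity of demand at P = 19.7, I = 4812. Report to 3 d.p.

0.728

At P = 19.7, I = 4812: Q = 700.892.
Holding P constant, ∂Q/∂I = 0.106.
η_I = (∂Q/∂I)·(I/Q) = 0.106 × (4812/700.892) = 0.728.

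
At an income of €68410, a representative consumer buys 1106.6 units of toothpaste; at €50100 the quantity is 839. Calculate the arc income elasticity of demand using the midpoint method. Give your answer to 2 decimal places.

ΔQ = 839 − 1106.6 = -267.6; midpoint Q̄ = (1106.6 + 839)/2 = 972.8.
ΔI = 50100 − 68410 = -18310; midpoint Ī = (68410 + 50100)/2 = 59255.
η = (ΔQ/Q̄) ÷ (ΔI/Ī) = (-267.6/972.8) ÷ (-18310/59255) = 0.89.

0.89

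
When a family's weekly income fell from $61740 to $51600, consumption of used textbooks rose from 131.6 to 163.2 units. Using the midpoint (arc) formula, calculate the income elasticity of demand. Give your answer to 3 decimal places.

-1.198

ΔQ = 163.2 − 131.6 = 31.6; midpoint Q̄ = (131.6 + 163.2)/2 = 147.4.
ΔI = 51600 − 61740 = -10140; midpoint Ī = (61740 + 51600)/2 = 56670.
η = (ΔQ/Q̄) ÷ (ΔI/Ī) = (31.6/147.4) ÷ (-10140/56670) = -1.198.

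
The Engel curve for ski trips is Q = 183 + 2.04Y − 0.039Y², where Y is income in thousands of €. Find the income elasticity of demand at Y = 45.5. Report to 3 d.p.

At Y = 45.5: Q = 195.0802.
dQ/dY = 2.04 − 0.078Y = -1.50900.
η = (dQ/dY)·(Y/Q) = -1.50900 × (45.5/195.0802) = -0.352.

-0.352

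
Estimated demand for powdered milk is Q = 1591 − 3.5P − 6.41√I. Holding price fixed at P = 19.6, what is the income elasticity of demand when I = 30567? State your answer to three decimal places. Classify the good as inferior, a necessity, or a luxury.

-1.395 (inferior good)

At P = 19.6, I = 30567: Q = 401.713.
Holding P constant, ∂Q/∂I = -6.41/(2√I) = -0.0183317.
η_I = (∂Q/∂I)·(I/Q) = -0.0183317 × (30567/401.713) = -1.395.
Since η < 0, this is an inferior good.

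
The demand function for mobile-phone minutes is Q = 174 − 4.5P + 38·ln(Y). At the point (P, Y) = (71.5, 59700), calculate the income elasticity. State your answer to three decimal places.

0.141

At P = 71.5, Y = 59700: Q = 270.139.
Holding P constant, ∂Q/∂Y = 38/Y = 0.000636516.
η_Y = (∂Q/∂Y)·(Y/Q) = 0.000636516 × (59700/270.139) = 0.141.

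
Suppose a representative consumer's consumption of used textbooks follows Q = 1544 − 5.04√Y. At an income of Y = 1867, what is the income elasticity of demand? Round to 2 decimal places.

-0.08

At Y = 1867: Q = 1326.228.
dQ/dY = -5.04/(2√Y) = -0.0583215 at this income.
η = (dQ/dY)·(Y/Q) = -0.0583215 × (1867/1326.228) = -0.08.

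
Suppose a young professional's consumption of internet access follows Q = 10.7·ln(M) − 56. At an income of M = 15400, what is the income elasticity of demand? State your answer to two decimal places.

0.23

At M = 15400: Q = 47.171.
dQ/dM = 10.7/M = 0.000694805 at this income.
η = (dQ/dM)·(M/Q) = 0.000694805 × (15400/47.171) = 0.23.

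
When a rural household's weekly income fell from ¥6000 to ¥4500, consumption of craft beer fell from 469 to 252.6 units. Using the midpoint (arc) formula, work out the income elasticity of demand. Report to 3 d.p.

2.099

ΔQ = 252.6 − 469 = -216.4; midpoint Q̄ = (469 + 252.6)/2 = 360.8.
ΔI = 4500 − 6000 = -1500; midpoint Ī = (6000 + 4500)/2 = 5250.
η = (ΔQ/Q̄) ÷ (ΔI/Ī) = (-216.4/360.8) ÷ (-1500/5250) = 2.099.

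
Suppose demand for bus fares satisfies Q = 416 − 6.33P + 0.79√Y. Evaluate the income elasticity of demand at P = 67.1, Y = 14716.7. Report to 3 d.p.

0.550

At P = 67.1, Y = 14716.7: Q = 87.094.
Holding P constant, ∂Q/∂Y = 0.79/(2√Y) = 0.00325606.
η_Y = (∂Q/∂Y)·(Y/Q) = 0.00325606 × (14716.7/87.094) = 0.550.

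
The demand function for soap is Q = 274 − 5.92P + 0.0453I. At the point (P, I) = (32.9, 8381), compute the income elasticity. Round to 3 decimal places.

At P = 32.9, I = 8381: Q = 458.891.
Holding P constant, ∂Q/∂I = 0.0453.
η_I = (∂Q/∂I)·(I/Q) = 0.0453 × (8381/458.891) = 0.827.

0.827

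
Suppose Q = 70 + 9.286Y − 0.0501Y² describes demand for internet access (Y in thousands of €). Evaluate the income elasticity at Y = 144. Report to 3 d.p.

-2.011

At Y = 144: Q = 368.3104.
dQ/dY = 9.286 − 0.1002Y = -5.14280.
η = (dQ/dY)·(Y/Q) = -5.14280 × (144/368.3104) = -2.011.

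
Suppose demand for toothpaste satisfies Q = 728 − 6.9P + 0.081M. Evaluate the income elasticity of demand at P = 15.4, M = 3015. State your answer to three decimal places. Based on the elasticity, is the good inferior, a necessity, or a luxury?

0.282 (necessity)

At P = 15.4, M = 3015: Q = 865.955.
Holding P constant, ∂Q/∂M = 0.081.
η_M = (∂Q/∂M)·(M/Q) = 0.081 × (3015/865.955) = 0.282.
Since 0 < η < 1, this is a necessity.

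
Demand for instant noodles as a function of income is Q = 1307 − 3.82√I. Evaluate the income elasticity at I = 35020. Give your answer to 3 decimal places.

-0.604

At I = 35020: Q = 592.139.
dQ/dI = -3.82/(2√I) = -0.0102065 at this income.
η = (dQ/dI)·(I/Q) = -0.0102065 × (35020/592.139) = -0.604.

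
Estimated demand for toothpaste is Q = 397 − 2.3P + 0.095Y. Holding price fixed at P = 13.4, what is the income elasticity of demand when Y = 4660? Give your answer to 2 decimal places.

At P = 13.4, Y = 4660: Q = 808.880.
Holding P constant, ∂Q/∂Y = 0.095.
η_Y = (∂Q/∂Y)·(Y/Q) = 0.095 × (4660/808.880) = 0.55.

0.55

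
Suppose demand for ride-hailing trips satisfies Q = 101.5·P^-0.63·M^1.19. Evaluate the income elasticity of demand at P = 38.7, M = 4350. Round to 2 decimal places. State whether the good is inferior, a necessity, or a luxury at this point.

1.19 (luxury)

For a multiplicative demand Q = A·P^α·M^β, the income elasticity is β everywhere.
Here β = 1.19, so η = 1.19.
Since η > 1, this is a luxury.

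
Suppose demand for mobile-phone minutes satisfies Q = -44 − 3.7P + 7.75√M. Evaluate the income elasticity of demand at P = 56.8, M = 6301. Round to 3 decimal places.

At P = 56.8, M = 6301: Q = 361.026.
Holding P constant, ∂Q/∂M = 7.75/(2√M) = 0.0488165.
η_M = (∂Q/∂M)·(M/Q) = 0.0488165 × (6301/361.026) = 0.852.

0.852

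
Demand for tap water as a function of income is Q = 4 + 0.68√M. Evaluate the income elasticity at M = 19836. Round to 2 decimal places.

0.48

At M = 19836: Q = 99.771.
dQ/dM = 0.68/(2√M) = 0.00241408 at this income.
η = (dQ/dM)·(M/Q) = 0.00241408 × (19836/99.771) = 0.48.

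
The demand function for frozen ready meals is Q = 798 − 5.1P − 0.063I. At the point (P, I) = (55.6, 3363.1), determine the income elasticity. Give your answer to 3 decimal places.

At P = 55.6, I = 3363.1: Q = 302.565.
Holding P constant, ∂Q/∂I = −0.063.
η_I = (∂Q/∂I)·(I/Q) = -0.063 × (3363.1/302.565) = -0.700.

-0.700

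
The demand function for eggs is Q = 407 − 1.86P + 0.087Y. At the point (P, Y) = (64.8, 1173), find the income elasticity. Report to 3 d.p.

At P = 64.8, Y = 1173: Q = 388.523.
Holding P constant, ∂Q/∂Y = 0.087.
η_Y = (∂Q/∂Y)·(Y/Q) = 0.087 × (1173/388.523) = 0.263.

0.263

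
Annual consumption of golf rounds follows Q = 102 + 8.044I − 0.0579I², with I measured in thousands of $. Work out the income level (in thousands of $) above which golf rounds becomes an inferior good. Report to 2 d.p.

dQ/dI = 8.044 − 0.1158I.
The good is inferior where dQ/dI < 0. Setting dQ/dI = 0 gives I = 8.044 / 0.1158 = 69.46.

69.46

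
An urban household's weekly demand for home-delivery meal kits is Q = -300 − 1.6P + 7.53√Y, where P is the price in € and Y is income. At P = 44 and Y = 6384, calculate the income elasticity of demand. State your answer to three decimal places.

At P = 44, Y = 6384: Q = 231.247.
Holding P constant, ∂Q/∂Y = 7.53/(2√Y) = 0.0471214.
η_Y = (∂Q/∂Y)·(Y/Q) = 0.0471214 × (6384/231.247) = 1.301.

1.301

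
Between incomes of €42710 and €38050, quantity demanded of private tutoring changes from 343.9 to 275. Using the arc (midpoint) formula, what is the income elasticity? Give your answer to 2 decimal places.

1.93

ΔQ = 275 − 343.9 = -68.9; midpoint Q̄ = (343.9 + 275)/2 = 309.45.
ΔI = 38050 − 42710 = -4660; midpoint Ī = (42710 + 38050)/2 = 40380.
η = (ΔQ/Q̄) ÷ (ΔI/Ī) = (-68.9/309.45) ÷ (-4660/40380) = 1.93.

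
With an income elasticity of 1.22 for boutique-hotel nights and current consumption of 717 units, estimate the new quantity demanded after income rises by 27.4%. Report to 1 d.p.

%ΔQ ≈ η × %ΔI = 1.22 × 27.4% = 33.428%.
New Q ≈ 717 × (1 + 0.33428) = 956.7.

956.7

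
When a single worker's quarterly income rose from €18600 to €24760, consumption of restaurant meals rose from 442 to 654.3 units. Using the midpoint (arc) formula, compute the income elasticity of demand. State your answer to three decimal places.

1.363

ΔQ = 654.3 − 442 = 212.3; midpoint Q̄ = (442 + 654.3)/2 = 548.15.
ΔI = 24760 − 18600 = 6160; midpoint Ī = (18600 + 24760)/2 = 21680.
η = (ΔQ/Q̄) ÷ (ΔI/Ī) = (212.3/548.15) ÷ (6160/21680) = 1.363.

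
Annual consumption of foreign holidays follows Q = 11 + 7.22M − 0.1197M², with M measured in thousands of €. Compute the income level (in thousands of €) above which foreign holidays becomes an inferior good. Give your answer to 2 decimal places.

dQ/dM = 7.22 − 0.2394M.
The good is inferior where dQ/dM < 0. Setting dQ/dM = 0 gives M = 7.22 / 0.2394 = 30.16.

30.16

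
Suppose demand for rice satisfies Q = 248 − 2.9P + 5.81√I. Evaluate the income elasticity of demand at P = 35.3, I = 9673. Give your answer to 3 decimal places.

0.398

At P = 35.3, I = 9673: Q = 717.052.
Holding P constant, ∂Q/∂I = 5.81/(2√I) = 0.0295369.
η_I = (∂Q/∂I)·(I/Q) = 0.0295369 × (9673/717.052) = 0.398.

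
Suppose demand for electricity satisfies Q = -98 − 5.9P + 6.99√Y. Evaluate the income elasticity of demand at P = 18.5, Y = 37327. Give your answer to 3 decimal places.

0.591

At P = 18.5, Y = 37327: Q = 1143.332.
Holding P constant, ∂Q/∂Y = 6.99/(2√Y) = 0.0180899.
η_Y = (∂Q/∂Y)·(Y/Q) = 0.0180899 × (37327/1143.332) = 0.591.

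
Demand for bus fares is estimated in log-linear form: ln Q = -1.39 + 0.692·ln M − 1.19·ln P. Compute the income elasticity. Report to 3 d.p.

0.692

In a log-linear demand, the coefficient on ln M is the income elasticity.
So η = 0.692.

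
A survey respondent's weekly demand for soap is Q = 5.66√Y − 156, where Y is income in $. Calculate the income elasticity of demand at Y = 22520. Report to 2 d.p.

0.61

At Y = 22520: Q = 693.377.
dQ/dY = 5.66/(2√Y) = 0.0188583 at this income.
η = (dQ/dY)·(Y/Q) = 0.0188583 × (22520/693.377) = 0.61.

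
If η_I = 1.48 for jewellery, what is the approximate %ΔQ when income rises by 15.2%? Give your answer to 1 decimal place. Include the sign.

22.5%

%ΔQ ≈ η × %ΔI = 1.48 × 15.2% = 22.5%.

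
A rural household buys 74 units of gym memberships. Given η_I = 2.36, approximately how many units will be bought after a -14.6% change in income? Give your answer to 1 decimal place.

48.5

%ΔQ ≈ η × %ΔI = 2.36 × (-14.6%) = -34.456%.
New Q ≈ 74 × (1 − 0.34456) = 48.5.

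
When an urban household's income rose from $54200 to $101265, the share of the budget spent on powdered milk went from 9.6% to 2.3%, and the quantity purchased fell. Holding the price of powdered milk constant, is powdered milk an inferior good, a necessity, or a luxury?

inferior good

Quantity demanded falls as income rises, so η < 0.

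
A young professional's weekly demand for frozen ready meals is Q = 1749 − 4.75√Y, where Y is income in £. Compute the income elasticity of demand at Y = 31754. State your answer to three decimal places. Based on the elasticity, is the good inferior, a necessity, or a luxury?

At Y = 31754: Q = 902.567.
dQ/dY = -4.75/(2√Y) = -0.013328 at this income.
η = (dQ/dY)·(Y/Q) = -0.013328 × (31754/902.567) = -0.469.
Since η < 0, the good is an inferior good.

-0.469 (inferior good)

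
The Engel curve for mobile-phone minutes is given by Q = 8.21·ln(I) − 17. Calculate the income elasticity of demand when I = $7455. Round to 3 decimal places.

0.146

At I = 7455: Q = 56.206.
dQ/dI = 8.21/I = 0.00110127 at this income.
η = (dQ/dI)·(I/Q) = 0.00110127 × (7455/56.206) = 0.146.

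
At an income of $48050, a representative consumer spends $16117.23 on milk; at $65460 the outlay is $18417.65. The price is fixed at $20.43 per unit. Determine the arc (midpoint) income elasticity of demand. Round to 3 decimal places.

With a constant price, Q₁ = 16117.23/20.43 = 788.900 and Q₂ = 18417.65/20.43 = 901.500 (equivalently, work directly with expenditure since P cancels).
Midpoint %ΔQ = (18417.65 − 16117.23)/17267.44 = 0.13322; midpoint %ΔI = (65460 − 48050)/56755 = 0.30676.
η = 0.13322 / 0.30676 = 0.434.

0.434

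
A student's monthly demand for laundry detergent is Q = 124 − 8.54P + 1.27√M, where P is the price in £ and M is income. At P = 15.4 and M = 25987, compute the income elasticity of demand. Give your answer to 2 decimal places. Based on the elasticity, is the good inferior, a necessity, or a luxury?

At P = 15.4, M = 25987: Q = 197.214.
Holding P constant, ∂Q/∂M = 1.27/(2√M) = 0.00393909.
η_M = (∂Q/∂M)·(M/Q) = 0.00393909 × (25987/197.214) = 0.52.
Since 0 < η < 1, this is a necessity.

0.52 (necessity)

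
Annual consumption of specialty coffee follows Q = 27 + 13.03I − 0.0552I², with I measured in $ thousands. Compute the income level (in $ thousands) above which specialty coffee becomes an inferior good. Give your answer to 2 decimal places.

dQ/dI = 13.03 − 0.1104I.
The good is inferior where dQ/dI < 0. Setting dQ/dI = 0 gives I = 13.03 / 0.1104 = 118.03.

118.03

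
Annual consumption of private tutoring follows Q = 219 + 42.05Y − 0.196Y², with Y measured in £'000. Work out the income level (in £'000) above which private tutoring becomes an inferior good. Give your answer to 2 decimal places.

107.27

dQ/dY = 42.05 − 0.392Y.
The good is inferior where dQ/dY < 0. Setting dQ/dY = 0 gives Y = 42.05 / 0.392 = 107.27.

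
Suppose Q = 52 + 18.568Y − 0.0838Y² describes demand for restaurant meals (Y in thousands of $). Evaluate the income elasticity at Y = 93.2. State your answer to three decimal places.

At Y = 93.2: Q = 1054.6307.
dQ/dY = 18.568 − 0.1676Y = 2.94768.
η = (dQ/dY)·(Y/Q) = 2.94768 × (93.2/1054.6307) = 0.260.

0.260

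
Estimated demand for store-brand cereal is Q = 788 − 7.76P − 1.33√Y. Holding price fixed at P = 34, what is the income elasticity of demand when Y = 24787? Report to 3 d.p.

At P = 34, Y = 24787: Q = 314.766.
Holding P constant, ∂Q/∂Y = -1.33/(2√Y) = -0.00422386.
η_Y = (∂Q/∂Y)·(Y/Q) = -0.00422386 × (24787/314.766) = -0.333.

-0.333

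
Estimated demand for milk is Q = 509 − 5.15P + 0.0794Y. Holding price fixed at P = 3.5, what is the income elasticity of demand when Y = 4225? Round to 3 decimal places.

0.406

At P = 3.5, Y = 4225: Q = 826.440.
Holding P constant, ∂Q/∂Y = 0.0794.
η_Y = (∂Q/∂Y)·(Y/Q) = 0.0794 × (4225/826.440) = 0.406.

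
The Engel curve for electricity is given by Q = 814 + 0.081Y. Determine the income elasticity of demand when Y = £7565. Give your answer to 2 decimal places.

0.43

At Y = 7565: Q = 1426.765.
dQ/dY = 0.081.
η = (dQ/dY)·(Y/Q) = 0.081 × (7565/1426.765) = 0.43.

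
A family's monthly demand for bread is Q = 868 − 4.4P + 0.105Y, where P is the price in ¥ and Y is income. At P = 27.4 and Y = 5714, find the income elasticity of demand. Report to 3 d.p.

At P = 27.4, Y = 5714: Q = 1347.410.
Holding P constant, ∂Q/∂Y = 0.105.
η_Y = (∂Q/∂Y)·(Y/Q) = 0.105 × (5714/1347.410) = 0.445.

0.445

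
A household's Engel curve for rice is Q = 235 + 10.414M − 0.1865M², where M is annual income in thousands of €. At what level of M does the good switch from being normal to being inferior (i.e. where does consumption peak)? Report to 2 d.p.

27.92

dQ/dM = 10.414 − 0.373M.
The good is inferior where dQ/dM < 0. Setting dQ/dM = 0 gives M = 10.414 / 0.373 = 27.92.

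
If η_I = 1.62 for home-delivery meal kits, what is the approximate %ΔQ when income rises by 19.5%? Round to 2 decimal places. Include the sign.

%ΔQ ≈ η × %ΔI = 1.62 × 19.5% = 31.59%.

31.59%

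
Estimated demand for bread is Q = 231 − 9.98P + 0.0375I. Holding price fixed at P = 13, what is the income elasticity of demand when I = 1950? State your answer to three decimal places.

At P = 13, I = 1950: Q = 174.385.
Holding P constant, ∂Q/∂I = 0.0375.
η_I = (∂Q/∂I)·(I/Q) = 0.0375 × (1950/174.385) = 0.419.

0.419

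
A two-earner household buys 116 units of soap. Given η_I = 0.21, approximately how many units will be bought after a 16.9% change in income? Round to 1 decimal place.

120.1

%ΔQ ≈ η × %ΔI = 0.21 × 16.9% = 3.549%.
New Q ≈ 116 × (1 + 0.03549) = 120.1.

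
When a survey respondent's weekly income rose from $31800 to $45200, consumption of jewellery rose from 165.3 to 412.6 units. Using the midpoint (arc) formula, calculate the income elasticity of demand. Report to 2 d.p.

2.46

ΔQ = 412.6 − 165.3 = 247.3; midpoint Q̄ = (165.3 + 412.6)/2 = 288.95.
ΔI = 45200 − 31800 = 13400; midpoint Ī = (31800 + 45200)/2 = 38500.
η = (ΔQ/Q̄) ÷ (ΔI/Ī) = (247.3/288.95) ÷ (13400/38500) = 2.46.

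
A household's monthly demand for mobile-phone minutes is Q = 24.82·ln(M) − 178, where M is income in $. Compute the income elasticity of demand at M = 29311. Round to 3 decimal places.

At M = 29311: Q = 77.292.
dQ/dM = 24.82/M = 0.000846781 at this income.
η = (dQ/dM)·(M/Q) = 0.000846781 × (29311/77.292) = 0.321.

0.321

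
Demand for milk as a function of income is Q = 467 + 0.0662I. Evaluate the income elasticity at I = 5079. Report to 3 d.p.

At I = 5079: Q = 803.230.
dQ/dI = 0.0662.
η = (dQ/dI)·(I/Q) = 0.0662 × (5079/803.230) = 0.419.

0.419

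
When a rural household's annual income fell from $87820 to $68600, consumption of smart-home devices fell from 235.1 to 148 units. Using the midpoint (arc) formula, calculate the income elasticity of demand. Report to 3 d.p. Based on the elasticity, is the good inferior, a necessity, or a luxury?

1.850 (luxury)

ΔQ = 148 − 235.1 = -87.1; midpoint Q̄ = (235.1 + 148)/2 = 191.55.
ΔI = 68600 − 87820 = -19220; midpoint Ī = (87820 + 68600)/2 = 78210.
η = (ΔQ/Q̄) ÷ (ΔI/Ī) = (-87.1/191.55) ÷ (-19220/78210) = 1.850.
η > 1 ⇒ luxury.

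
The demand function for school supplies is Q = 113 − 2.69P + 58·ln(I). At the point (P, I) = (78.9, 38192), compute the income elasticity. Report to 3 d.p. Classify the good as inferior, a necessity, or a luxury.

0.113 (necessity)

At P = 78.9, I = 38192: Q = 512.681.
Holding P constant, ∂Q/∂I = 58/I = 0.00151864.
η_I = (∂Q/∂I)·(I/Q) = 0.00151864 × (38192/512.681) = 0.113.
Since 0 < η < 1, this is a necessity.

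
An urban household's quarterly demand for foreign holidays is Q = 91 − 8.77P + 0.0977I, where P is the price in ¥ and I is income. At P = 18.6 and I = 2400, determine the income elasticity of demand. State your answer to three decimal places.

1.444

At P = 18.6, I = 2400: Q = 162.358.
Holding P constant, ∂Q/∂I = 0.0977.
η_I = (∂Q/∂I)·(I/Q) = 0.0977 × (2400/162.358) = 1.444.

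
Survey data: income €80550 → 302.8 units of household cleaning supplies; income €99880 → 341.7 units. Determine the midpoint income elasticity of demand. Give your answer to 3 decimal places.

0.563

ΔQ = 341.7 − 302.8 = 38.9; midpoint Q̄ = (302.8 + 341.7)/2 = 322.25.
ΔI = 99880 − 80550 = 19330; midpoint Ī = (80550 + 99880)/2 = 90215.
η = (ΔQ/Q̄) ÷ (ΔI/Ī) = (38.9/322.25) ÷ (19330/90215) = 0.563.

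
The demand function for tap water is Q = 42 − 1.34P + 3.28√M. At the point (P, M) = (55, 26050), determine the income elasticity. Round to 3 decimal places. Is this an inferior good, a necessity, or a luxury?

0.532 (necessity)

At P = 55, M = 26050: Q = 497.692.
Holding P constant, ∂Q/∂M = 3.28/(2√M) = 0.0101611.
η_M = (∂Q/∂M)·(M/Q) = 0.0101611 × (26050/497.692) = 0.532.
Since 0 < η < 1, this is a necessity.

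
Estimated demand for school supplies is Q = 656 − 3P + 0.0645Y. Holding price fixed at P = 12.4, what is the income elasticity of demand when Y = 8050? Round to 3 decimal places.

0.456

At P = 12.4, Y = 8050: Q = 1138.025.
Holding P constant, ∂Q/∂Y = 0.0645.
η_Y = (∂Q/∂Y)·(Y/Q) = 0.0645 × (8050/1138.025) = 0.456.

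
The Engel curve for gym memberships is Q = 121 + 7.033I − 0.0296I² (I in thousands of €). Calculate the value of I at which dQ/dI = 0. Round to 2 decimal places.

118.80

dQ/dI = 7.033 − 0.0592I.
The good is inferior where dQ/dI < 0. Setting dQ/dI = 0 gives I = 7.033 / 0.0592 = 118.80.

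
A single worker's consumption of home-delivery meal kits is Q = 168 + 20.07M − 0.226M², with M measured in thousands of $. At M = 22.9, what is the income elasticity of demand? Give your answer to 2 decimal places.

0.44

At M = 22.9: Q = 509.0863.
dQ/dM = 20.07 − 0.452M = 9.71920.
η = (dQ/dM)·(M/Q) = 9.71920 × (22.9/509.0863) = 0.44.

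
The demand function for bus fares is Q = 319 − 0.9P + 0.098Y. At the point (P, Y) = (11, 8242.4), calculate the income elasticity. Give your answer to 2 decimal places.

At P = 11, Y = 8242.4: Q = 1116.855.
Holding P constant, ∂Q/∂Y = 0.098.
η_Y = (∂Q/∂Y)·(Y/Q) = 0.098 × (8242.4/1116.855) = 0.72.

0.72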